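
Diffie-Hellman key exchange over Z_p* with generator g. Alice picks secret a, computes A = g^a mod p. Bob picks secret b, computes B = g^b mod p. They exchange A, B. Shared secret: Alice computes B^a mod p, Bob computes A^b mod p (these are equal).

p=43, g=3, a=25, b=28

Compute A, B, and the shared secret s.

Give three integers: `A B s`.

A = 3^25 mod 43  (bits of 25 = 11001)
  bit 0 = 1: r = r^2 * 3 mod 43 = 1^2 * 3 = 1*3 = 3
  bit 1 = 1: r = r^2 * 3 mod 43 = 3^2 * 3 = 9*3 = 27
  bit 2 = 0: r = r^2 mod 43 = 27^2 = 41
  bit 3 = 0: r = r^2 mod 43 = 41^2 = 4
  bit 4 = 1: r = r^2 * 3 mod 43 = 4^2 * 3 = 16*3 = 5
  -> A = 5
B = 3^28 mod 43  (bits of 28 = 11100)
  bit 0 = 1: r = r^2 * 3 mod 43 = 1^2 * 3 = 1*3 = 3
  bit 1 = 1: r = r^2 * 3 mod 43 = 3^2 * 3 = 9*3 = 27
  bit 2 = 1: r = r^2 * 3 mod 43 = 27^2 * 3 = 41*3 = 37
  bit 3 = 0: r = r^2 mod 43 = 37^2 = 36
  bit 4 = 0: r = r^2 mod 43 = 36^2 = 6
  -> B = 6
s = B^a = 6^25 mod 43  (bits of 25 = 11001)
  bit 0 = 1: r = r^2 * 6 mod 43 = 1^2 * 6 = 1*6 = 6
  bit 1 = 1: r = r^2 * 6 mod 43 = 6^2 * 6 = 36*6 = 1
  bit 2 = 0: r = r^2 mod 43 = 1^2 = 1
  bit 3 = 0: r = r^2 mod 43 = 1^2 = 1
  bit 4 = 1: r = r^2 * 6 mod 43 = 1^2 * 6 = 1*6 = 6
  -> s = B^a = 6

Answer: 5 6 6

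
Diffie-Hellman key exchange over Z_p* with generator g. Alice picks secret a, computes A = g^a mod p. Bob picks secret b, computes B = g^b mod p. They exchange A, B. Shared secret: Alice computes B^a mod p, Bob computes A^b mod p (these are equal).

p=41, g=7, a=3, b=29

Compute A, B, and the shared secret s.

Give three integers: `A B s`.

Answer: 15 28 17

Derivation:
A = 7^3 mod 41  (bits of 3 = 11)
  bit 0 = 1: r = r^2 * 7 mod 41 = 1^2 * 7 = 1*7 = 7
  bit 1 = 1: r = r^2 * 7 mod 41 = 7^2 * 7 = 8*7 = 15
  -> A = 15
B = 7^29 mod 41  (bits of 29 = 11101)
  bit 0 = 1: r = r^2 * 7 mod 41 = 1^2 * 7 = 1*7 = 7
  bit 1 = 1: r = r^2 * 7 mod 41 = 7^2 * 7 = 8*7 = 15
  bit 2 = 1: r = r^2 * 7 mod 41 = 15^2 * 7 = 20*7 = 17
  bit 3 = 0: r = r^2 mod 41 = 17^2 = 2
  bit 4 = 1: r = r^2 * 7 mod 41 = 2^2 * 7 = 4*7 = 28
  -> B = 28
s = B^a = 28^3 mod 41  (bits of 3 = 11)
  bit 0 = 1: r = r^2 * 28 mod 41 = 1^2 * 28 = 1*28 = 28
  bit 1 = 1: r = r^2 * 28 mod 41 = 28^2 * 28 = 5*28 = 17
  -> s = B^a = 17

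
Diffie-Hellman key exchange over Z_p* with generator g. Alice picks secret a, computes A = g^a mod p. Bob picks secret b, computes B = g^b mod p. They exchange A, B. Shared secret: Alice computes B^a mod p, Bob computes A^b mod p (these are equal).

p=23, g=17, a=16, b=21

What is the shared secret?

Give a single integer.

Answer: 12

Derivation:
A = 17^16 mod 23  (bits of 16 = 10000)
  bit 0 = 1: r = r^2 * 17 mod 23 = 1^2 * 17 = 1*17 = 17
  bit 1 = 0: r = r^2 mod 23 = 17^2 = 13
  bit 2 = 0: r = r^2 mod 23 = 13^2 = 8
  bit 3 = 0: r = r^2 mod 23 = 8^2 = 18
  bit 4 = 0: r = r^2 mod 23 = 18^2 = 2
  -> A = 2
B = 17^21 mod 23  (bits of 21 = 10101)
  bit 0 = 1: r = r^2 * 17 mod 23 = 1^2 * 17 = 1*17 = 17
  bit 1 = 0: r = r^2 mod 23 = 17^2 = 13
  bit 2 = 1: r = r^2 * 17 mod 23 = 13^2 * 17 = 8*17 = 21
  bit 3 = 0: r = r^2 mod 23 = 21^2 = 4
  bit 4 = 1: r = r^2 * 17 mod 23 = 4^2 * 17 = 16*17 = 19
  -> B = 19
s = B^a = 19^16 mod 23  (bits of 16 = 10000)
  bit 0 = 1: r = r^2 * 19 mod 23 = 1^2 * 19 = 1*19 = 19
  bit 1 = 0: r = r^2 mod 23 = 19^2 = 16
  bit 2 = 0: r = r^2 mod 23 = 16^2 = 3
  bit 3 = 0: r = r^2 mod 23 = 3^2 = 9
  bit 4 = 0: r = r^2 mod 23 = 9^2 = 12
  -> s = B^a = 12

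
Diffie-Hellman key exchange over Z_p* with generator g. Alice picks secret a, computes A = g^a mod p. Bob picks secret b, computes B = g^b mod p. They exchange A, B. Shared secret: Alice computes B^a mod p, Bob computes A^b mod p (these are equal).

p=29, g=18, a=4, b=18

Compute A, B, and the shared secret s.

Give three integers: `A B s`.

Answer: 25 4 24

Derivation:
A = 18^4 mod 29  (bits of 4 = 100)
  bit 0 = 1: r = r^2 * 18 mod 29 = 1^2 * 18 = 1*18 = 18
  bit 1 = 0: r = r^2 mod 29 = 18^2 = 5
  bit 2 = 0: r = r^2 mod 29 = 5^2 = 25
  -> A = 25
B = 18^18 mod 29  (bits of 18 = 10010)
  bit 0 = 1: r = r^2 * 18 mod 29 = 1^2 * 18 = 1*18 = 18
  bit 1 = 0: r = r^2 mod 29 = 18^2 = 5
  bit 2 = 0: r = r^2 mod 29 = 5^2 = 25
  bit 3 = 1: r = r^2 * 18 mod 29 = 25^2 * 18 = 16*18 = 27
  bit 4 = 0: r = r^2 mod 29 = 27^2 = 4
  -> B = 4
s = B^a = 4^4 mod 29  (bits of 4 = 100)
  bit 0 = 1: r = r^2 * 4 mod 29 = 1^2 * 4 = 1*4 = 4
  bit 1 = 0: r = r^2 mod 29 = 4^2 = 16
  bit 2 = 0: r = r^2 mod 29 = 16^2 = 24
  -> s = B^a = 24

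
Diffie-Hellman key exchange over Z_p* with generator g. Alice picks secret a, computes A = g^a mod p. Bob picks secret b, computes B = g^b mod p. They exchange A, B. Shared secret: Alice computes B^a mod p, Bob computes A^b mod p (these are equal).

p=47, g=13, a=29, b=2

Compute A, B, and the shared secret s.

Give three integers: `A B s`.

A = 13^29 mod 47  (bits of 29 = 11101)
  bit 0 = 1: r = r^2 * 13 mod 47 = 1^2 * 13 = 1*13 = 13
  bit 1 = 1: r = r^2 * 13 mod 47 = 13^2 * 13 = 28*13 = 35
  bit 2 = 1: r = r^2 * 13 mod 47 = 35^2 * 13 = 3*13 = 39
  bit 3 = 0: r = r^2 mod 47 = 39^2 = 17
  bit 4 = 1: r = r^2 * 13 mod 47 = 17^2 * 13 = 7*13 = 44
  -> A = 44
B = 13^2 mod 47  (bits of 2 = 10)
  bit 0 = 1: r = r^2 * 13 mod 47 = 1^2 * 13 = 1*13 = 13
  bit 1 = 0: r = r^2 mod 47 = 13^2 = 28
  -> B = 28
s = B^a = 28^29 mod 47  (bits of 29 = 11101)
  bit 0 = 1: r = r^2 * 28 mod 47 = 1^2 * 28 = 1*28 = 28
  bit 1 = 1: r = r^2 * 28 mod 47 = 28^2 * 28 = 32*28 = 3
  bit 2 = 1: r = r^2 * 28 mod 47 = 3^2 * 28 = 9*28 = 17
  bit 3 = 0: r = r^2 mod 47 = 17^2 = 7
  bit 4 = 1: r = r^2 * 28 mod 47 = 7^2 * 28 = 2*28 = 9
  -> s = B^a = 9

Answer: 44 28 9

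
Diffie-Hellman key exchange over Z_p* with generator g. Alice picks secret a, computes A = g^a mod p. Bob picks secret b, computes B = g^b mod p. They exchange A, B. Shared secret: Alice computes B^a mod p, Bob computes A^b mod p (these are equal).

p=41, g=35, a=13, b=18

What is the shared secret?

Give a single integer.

A = 35^13 mod 41  (bits of 13 = 1101)
  bit 0 = 1: r = r^2 * 35 mod 41 = 1^2 * 35 = 1*35 = 35
  bit 1 = 1: r = r^2 * 35 mod 41 = 35^2 * 35 = 36*35 = 30
  bit 2 = 0: r = r^2 mod 41 = 30^2 = 39
  bit 3 = 1: r = r^2 * 35 mod 41 = 39^2 * 35 = 4*35 = 17
  -> A = 17
B = 35^18 mod 41  (bits of 18 = 10010)
  bit 0 = 1: r = r^2 * 35 mod 41 = 1^2 * 35 = 1*35 = 35
  bit 1 = 0: r = r^2 mod 41 = 35^2 = 36
  bit 2 = 0: r = r^2 mod 41 = 36^2 = 25
  bit 3 = 1: r = r^2 * 35 mod 41 = 25^2 * 35 = 10*35 = 22
  bit 4 = 0: r = r^2 mod 41 = 22^2 = 33
  -> B = 33
s = B^a = 33^13 mod 41  (bits of 13 = 1101)
  bit 0 = 1: r = r^2 * 33 mod 41 = 1^2 * 33 = 1*33 = 33
  bit 1 = 1: r = r^2 * 33 mod 41 = 33^2 * 33 = 23*33 = 21
  bit 2 = 0: r = r^2 mod 41 = 21^2 = 31
  bit 3 = 1: r = r^2 * 33 mod 41 = 31^2 * 33 = 18*33 = 20
  -> s = B^a = 20

Answer: 20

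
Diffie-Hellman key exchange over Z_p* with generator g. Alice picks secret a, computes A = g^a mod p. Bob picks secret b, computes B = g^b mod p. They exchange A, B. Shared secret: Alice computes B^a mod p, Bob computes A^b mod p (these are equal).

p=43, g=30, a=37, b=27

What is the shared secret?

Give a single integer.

Answer: 2

Derivation:
A = 30^37 mod 43  (bits of 37 = 100101)
  bit 0 = 1: r = r^2 * 30 mod 43 = 1^2 * 30 = 1*30 = 30
  bit 1 = 0: r = r^2 mod 43 = 30^2 = 40
  bit 2 = 0: r = r^2 mod 43 = 40^2 = 9
  bit 3 = 1: r = r^2 * 30 mod 43 = 9^2 * 30 = 38*30 = 22
  bit 4 = 0: r = r^2 mod 43 = 22^2 = 11
  bit 5 = 1: r = r^2 * 30 mod 43 = 11^2 * 30 = 35*30 = 18
  -> A = 18
B = 30^27 mod 43  (bits of 27 = 11011)
  bit 0 = 1: r = r^2 * 30 mod 43 = 1^2 * 30 = 1*30 = 30
  bit 1 = 1: r = r^2 * 30 mod 43 = 30^2 * 30 = 40*30 = 39
  bit 2 = 0: r = r^2 mod 43 = 39^2 = 16
  bit 3 = 1: r = r^2 * 30 mod 43 = 16^2 * 30 = 41*30 = 26
  bit 4 = 1: r = r^2 * 30 mod 43 = 26^2 * 30 = 31*30 = 27
  -> B = 27
s = B^a = 27^37 mod 43  (bits of 37 = 100101)
  bit 0 = 1: r = r^2 * 27 mod 43 = 1^2 * 27 = 1*27 = 27
  bit 1 = 0: r = r^2 mod 43 = 27^2 = 41
  bit 2 = 0: r = r^2 mod 43 = 41^2 = 4
  bit 3 = 1: r = r^2 * 27 mod 43 = 4^2 * 27 = 16*27 = 2
  bit 4 = 0: r = r^2 mod 43 = 2^2 = 4
  bit 5 = 1: r = r^2 * 27 mod 43 = 4^2 * 27 = 16*27 = 2
  -> s = B^a = 2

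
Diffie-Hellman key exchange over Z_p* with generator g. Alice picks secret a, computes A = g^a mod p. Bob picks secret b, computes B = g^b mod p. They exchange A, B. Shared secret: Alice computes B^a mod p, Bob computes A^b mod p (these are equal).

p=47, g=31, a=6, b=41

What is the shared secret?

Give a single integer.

A = 31^6 mod 47  (bits of 6 = 110)
  bit 0 = 1: r = r^2 * 31 mod 47 = 1^2 * 31 = 1*31 = 31
  bit 1 = 1: r = r^2 * 31 mod 47 = 31^2 * 31 = 21*31 = 40
  bit 2 = 0: r = r^2 mod 47 = 40^2 = 2
  -> A = 2
B = 31^41 mod 47  (bits of 41 = 101001)
  bit 0 = 1: r = r^2 * 31 mod 47 = 1^2 * 31 = 1*31 = 31
  bit 1 = 0: r = r^2 mod 47 = 31^2 = 21
  bit 2 = 1: r = r^2 * 31 mod 47 = 21^2 * 31 = 18*31 = 41
  bit 3 = 0: r = r^2 mod 47 = 41^2 = 36
  bit 4 = 0: r = r^2 mod 47 = 36^2 = 27
  bit 5 = 1: r = r^2 * 31 mod 47 = 27^2 * 31 = 24*31 = 39
  -> B = 39
s = B^a = 39^6 mod 47  (bits of 6 = 110)
  bit 0 = 1: r = r^2 * 39 mod 47 = 1^2 * 39 = 1*39 = 39
  bit 1 = 1: r = r^2 * 39 mod 47 = 39^2 * 39 = 17*39 = 5
  bit 2 = 0: r = r^2 mod 47 = 5^2 = 25
  -> s = B^a = 25

Answer: 25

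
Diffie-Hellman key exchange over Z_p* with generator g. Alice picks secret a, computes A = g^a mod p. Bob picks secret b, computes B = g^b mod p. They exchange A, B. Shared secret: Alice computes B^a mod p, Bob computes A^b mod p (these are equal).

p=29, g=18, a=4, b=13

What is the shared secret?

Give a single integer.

Answer: 7

Derivation:
A = 18^4 mod 29  (bits of 4 = 100)
  bit 0 = 1: r = r^2 * 18 mod 29 = 1^2 * 18 = 1*18 = 18
  bit 1 = 0: r = r^2 mod 29 = 18^2 = 5
  bit 2 = 0: r = r^2 mod 29 = 5^2 = 25
  -> A = 25
B = 18^13 mod 29  (bits of 13 = 1101)
  bit 0 = 1: r = r^2 * 18 mod 29 = 1^2 * 18 = 1*18 = 18
  bit 1 = 1: r = r^2 * 18 mod 29 = 18^2 * 18 = 5*18 = 3
  bit 2 = 0: r = r^2 mod 29 = 3^2 = 9
  bit 3 = 1: r = r^2 * 18 mod 29 = 9^2 * 18 = 23*18 = 8
  -> B = 8
s = B^a = 8^4 mod 29  (bits of 4 = 100)
  bit 0 = 1: r = r^2 * 8 mod 29 = 1^2 * 8 = 1*8 = 8
  bit 1 = 0: r = r^2 mod 29 = 8^2 = 6
  bit 2 = 0: r = r^2 mod 29 = 6^2 = 7
  -> s = B^a = 7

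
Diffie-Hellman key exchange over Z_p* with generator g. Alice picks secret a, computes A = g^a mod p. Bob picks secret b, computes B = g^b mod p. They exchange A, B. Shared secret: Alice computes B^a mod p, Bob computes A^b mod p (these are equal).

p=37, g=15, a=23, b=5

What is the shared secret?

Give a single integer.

Answer: 35

Derivation:
A = 15^23 mod 37  (bits of 23 = 10111)
  bit 0 = 1: r = r^2 * 15 mod 37 = 1^2 * 15 = 1*15 = 15
  bit 1 = 0: r = r^2 mod 37 = 15^2 = 3
  bit 2 = 1: r = r^2 * 15 mod 37 = 3^2 * 15 = 9*15 = 24
  bit 3 = 1: r = r^2 * 15 mod 37 = 24^2 * 15 = 21*15 = 19
  bit 4 = 1: r = r^2 * 15 mod 37 = 19^2 * 15 = 28*15 = 13
  -> A = 13
B = 15^5 mod 37  (bits of 5 = 101)
  bit 0 = 1: r = r^2 * 15 mod 37 = 1^2 * 15 = 1*15 = 15
  bit 1 = 0: r = r^2 mod 37 = 15^2 = 3
  bit 2 = 1: r = r^2 * 15 mod 37 = 3^2 * 15 = 9*15 = 24
  -> B = 24
s = B^a = 24^23 mod 37  (bits of 23 = 10111)
  bit 0 = 1: r = r^2 * 24 mod 37 = 1^2 * 24 = 1*24 = 24
  bit 1 = 0: r = r^2 mod 37 = 24^2 = 21
  bit 2 = 1: r = r^2 * 24 mod 37 = 21^2 * 24 = 34*24 = 2
  bit 3 = 1: r = r^2 * 24 mod 37 = 2^2 * 24 = 4*24 = 22
  bit 4 = 1: r = r^2 * 24 mod 37 = 22^2 * 24 = 3*24 = 35
  -> s = B^a = 35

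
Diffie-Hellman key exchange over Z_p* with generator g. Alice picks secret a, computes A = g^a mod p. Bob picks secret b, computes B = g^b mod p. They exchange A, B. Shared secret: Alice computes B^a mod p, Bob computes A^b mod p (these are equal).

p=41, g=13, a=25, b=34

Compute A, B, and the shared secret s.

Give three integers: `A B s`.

A = 13^25 mod 41  (bits of 25 = 11001)
  bit 0 = 1: r = r^2 * 13 mod 41 = 1^2 * 13 = 1*13 = 13
  bit 1 = 1: r = r^2 * 13 mod 41 = 13^2 * 13 = 5*13 = 24
  bit 2 = 0: r = r^2 mod 41 = 24^2 = 2
  bit 3 = 0: r = r^2 mod 41 = 2^2 = 4
  bit 4 = 1: r = r^2 * 13 mod 41 = 4^2 * 13 = 16*13 = 3
  -> A = 3
B = 13^34 mod 41  (bits of 34 = 100010)
  bit 0 = 1: r = r^2 * 13 mod 41 = 1^2 * 13 = 1*13 = 13
  bit 1 = 0: r = r^2 mod 41 = 13^2 = 5
  bit 2 = 0: r = r^2 mod 41 = 5^2 = 25
  bit 3 = 0: r = r^2 mod 41 = 25^2 = 10
  bit 4 = 1: r = r^2 * 13 mod 41 = 10^2 * 13 = 18*13 = 29
  bit 5 = 0: r = r^2 mod 41 = 29^2 = 21
  -> B = 21
s = B^a = 21^25 mod 41  (bits of 25 = 11001)
  bit 0 = 1: r = r^2 * 21 mod 41 = 1^2 * 21 = 1*21 = 21
  bit 1 = 1: r = r^2 * 21 mod 41 = 21^2 * 21 = 31*21 = 36
  bit 2 = 0: r = r^2 mod 41 = 36^2 = 25
  bit 3 = 0: r = r^2 mod 41 = 25^2 = 10
  bit 4 = 1: r = r^2 * 21 mod 41 = 10^2 * 21 = 18*21 = 9
  -> s = B^a = 9

Answer: 3 21 9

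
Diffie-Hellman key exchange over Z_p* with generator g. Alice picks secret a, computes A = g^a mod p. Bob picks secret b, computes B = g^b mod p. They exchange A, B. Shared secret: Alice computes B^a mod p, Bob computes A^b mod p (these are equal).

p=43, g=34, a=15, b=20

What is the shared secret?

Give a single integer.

Answer: 4

Derivation:
A = 34^15 mod 43  (bits of 15 = 1111)
  bit 0 = 1: r = r^2 * 34 mod 43 = 1^2 * 34 = 1*34 = 34
  bit 1 = 1: r = r^2 * 34 mod 43 = 34^2 * 34 = 38*34 = 2
  bit 2 = 1: r = r^2 * 34 mod 43 = 2^2 * 34 = 4*34 = 7
  bit 3 = 1: r = r^2 * 34 mod 43 = 7^2 * 34 = 6*34 = 32
  -> A = 32
B = 34^20 mod 43  (bits of 20 = 10100)
  bit 0 = 1: r = r^2 * 34 mod 43 = 1^2 * 34 = 1*34 = 34
  bit 1 = 0: r = r^2 mod 43 = 34^2 = 38
  bit 2 = 1: r = r^2 * 34 mod 43 = 38^2 * 34 = 25*34 = 33
  bit 3 = 0: r = r^2 mod 43 = 33^2 = 14
  bit 4 = 0: r = r^2 mod 43 = 14^2 = 24
  -> B = 24
s = B^a = 24^15 mod 43  (bits of 15 = 1111)
  bit 0 = 1: r = r^2 * 24 mod 43 = 1^2 * 24 = 1*24 = 24
  bit 1 = 1: r = r^2 * 24 mod 43 = 24^2 * 24 = 17*24 = 21
  bit 2 = 1: r = r^2 * 24 mod 43 = 21^2 * 24 = 11*24 = 6
  bit 3 = 1: r = r^2 * 24 mod 43 = 6^2 * 24 = 36*24 = 4
  -> s = B^a = 4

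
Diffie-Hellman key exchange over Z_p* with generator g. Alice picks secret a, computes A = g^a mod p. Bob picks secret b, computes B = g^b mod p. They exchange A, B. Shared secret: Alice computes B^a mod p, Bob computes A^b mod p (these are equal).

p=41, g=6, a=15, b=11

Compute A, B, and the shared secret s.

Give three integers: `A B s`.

Answer: 3 28 27

Derivation:
A = 6^15 mod 41  (bits of 15 = 1111)
  bit 0 = 1: r = r^2 * 6 mod 41 = 1^2 * 6 = 1*6 = 6
  bit 1 = 1: r = r^2 * 6 mod 41 = 6^2 * 6 = 36*6 = 11
  bit 2 = 1: r = r^2 * 6 mod 41 = 11^2 * 6 = 39*6 = 29
  bit 3 = 1: r = r^2 * 6 mod 41 = 29^2 * 6 = 21*6 = 3
  -> A = 3
B = 6^11 mod 41  (bits of 11 = 1011)
  bit 0 = 1: r = r^2 * 6 mod 41 = 1^2 * 6 = 1*6 = 6
  bit 1 = 0: r = r^2 mod 41 = 6^2 = 36
  bit 2 = 1: r = r^2 * 6 mod 41 = 36^2 * 6 = 25*6 = 27
  bit 3 = 1: r = r^2 * 6 mod 41 = 27^2 * 6 = 32*6 = 28
  -> B = 28
s = B^a = 28^15 mod 41  (bits of 15 = 1111)
  bit 0 = 1: r = r^2 * 28 mod 41 = 1^2 * 28 = 1*28 = 28
  bit 1 = 1: r = r^2 * 28 mod 41 = 28^2 * 28 = 5*28 = 17
  bit 2 = 1: r = r^2 * 28 mod 41 = 17^2 * 28 = 2*28 = 15
  bit 3 = 1: r = r^2 * 28 mod 41 = 15^2 * 28 = 20*28 = 27
  -> s = B^a = 27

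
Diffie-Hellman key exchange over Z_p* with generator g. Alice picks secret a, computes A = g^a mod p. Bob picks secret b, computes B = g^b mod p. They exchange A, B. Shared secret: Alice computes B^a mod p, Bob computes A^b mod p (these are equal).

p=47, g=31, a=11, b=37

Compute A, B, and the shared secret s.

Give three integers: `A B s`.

A = 31^11 mod 47  (bits of 11 = 1011)
  bit 0 = 1: r = r^2 * 31 mod 47 = 1^2 * 31 = 1*31 = 31
  bit 1 = 0: r = r^2 mod 47 = 31^2 = 21
  bit 2 = 1: r = r^2 * 31 mod 47 = 21^2 * 31 = 18*31 = 41
  bit 3 = 1: r = r^2 * 31 mod 47 = 41^2 * 31 = 36*31 = 35
  -> A = 35
B = 31^37 mod 47  (bits of 37 = 100101)
  bit 0 = 1: r = r^2 * 31 mod 47 = 1^2 * 31 = 1*31 = 31
  bit 1 = 0: r = r^2 mod 47 = 31^2 = 21
  bit 2 = 0: r = r^2 mod 47 = 21^2 = 18
  bit 3 = 1: r = r^2 * 31 mod 47 = 18^2 * 31 = 42*31 = 33
  bit 4 = 0: r = r^2 mod 47 = 33^2 = 8
  bit 5 = 1: r = r^2 * 31 mod 47 = 8^2 * 31 = 17*31 = 10
  -> B = 10
s = B^a = 10^11 mod 47  (bits of 11 = 1011)
  bit 0 = 1: r = r^2 * 10 mod 47 = 1^2 * 10 = 1*10 = 10
  bit 1 = 0: r = r^2 mod 47 = 10^2 = 6
  bit 2 = 1: r = r^2 * 10 mod 47 = 6^2 * 10 = 36*10 = 31
  bit 3 = 1: r = r^2 * 10 mod 47 = 31^2 * 10 = 21*10 = 22
  -> s = B^a = 22

Answer: 35 10 22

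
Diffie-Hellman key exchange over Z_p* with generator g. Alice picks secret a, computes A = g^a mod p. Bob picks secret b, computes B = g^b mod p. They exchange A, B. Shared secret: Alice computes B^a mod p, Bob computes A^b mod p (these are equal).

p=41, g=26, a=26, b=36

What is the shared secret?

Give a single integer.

Answer: 37

Derivation:
A = 26^26 mod 41  (bits of 26 = 11010)
  bit 0 = 1: r = r^2 * 26 mod 41 = 1^2 * 26 = 1*26 = 26
  bit 1 = 1: r = r^2 * 26 mod 41 = 26^2 * 26 = 20*26 = 28
  bit 2 = 0: r = r^2 mod 41 = 28^2 = 5
  bit 3 = 1: r = r^2 * 26 mod 41 = 5^2 * 26 = 25*26 = 35
  bit 4 = 0: r = r^2 mod 41 = 35^2 = 36
  -> A = 36
B = 26^36 mod 41  (bits of 36 = 100100)
  bit 0 = 1: r = r^2 * 26 mod 41 = 1^2 * 26 = 1*26 = 26
  bit 1 = 0: r = r^2 mod 41 = 26^2 = 20
  bit 2 = 0: r = r^2 mod 41 = 20^2 = 31
  bit 3 = 1: r = r^2 * 26 mod 41 = 31^2 * 26 = 18*26 = 17
  bit 4 = 0: r = r^2 mod 41 = 17^2 = 2
  bit 5 = 0: r = r^2 mod 41 = 2^2 = 4
  -> B = 4
s = B^a = 4^26 mod 41  (bits of 26 = 11010)
  bit 0 = 1: r = r^2 * 4 mod 41 = 1^2 * 4 = 1*4 = 4
  bit 1 = 1: r = r^2 * 4 mod 41 = 4^2 * 4 = 16*4 = 23
  bit 2 = 0: r = r^2 mod 41 = 23^2 = 37
  bit 3 = 1: r = r^2 * 4 mod 41 = 37^2 * 4 = 16*4 = 23
  bit 4 = 0: r = r^2 mod 41 = 23^2 = 37
  -> s = B^a = 37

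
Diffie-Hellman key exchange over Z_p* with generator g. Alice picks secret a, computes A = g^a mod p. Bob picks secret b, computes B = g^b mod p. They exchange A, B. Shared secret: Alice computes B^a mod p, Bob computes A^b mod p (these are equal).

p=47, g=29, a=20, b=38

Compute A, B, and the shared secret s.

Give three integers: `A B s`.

A = 29^20 mod 47  (bits of 20 = 10100)
  bit 0 = 1: r = r^2 * 29 mod 47 = 1^2 * 29 = 1*29 = 29
  bit 1 = 0: r = r^2 mod 47 = 29^2 = 42
  bit 2 = 1: r = r^2 * 29 mod 47 = 42^2 * 29 = 25*29 = 20
  bit 3 = 0: r = r^2 mod 47 = 20^2 = 24
  bit 4 = 0: r = r^2 mod 47 = 24^2 = 12
  -> A = 12
B = 29^38 mod 47  (bits of 38 = 100110)
  bit 0 = 1: r = r^2 * 29 mod 47 = 1^2 * 29 = 1*29 = 29
  bit 1 = 0: r = r^2 mod 47 = 29^2 = 42
  bit 2 = 0: r = r^2 mod 47 = 42^2 = 25
  bit 3 = 1: r = r^2 * 29 mod 47 = 25^2 * 29 = 14*29 = 30
  bit 4 = 1: r = r^2 * 29 mod 47 = 30^2 * 29 = 7*29 = 15
  bit 5 = 0: r = r^2 mod 47 = 15^2 = 37
  -> B = 37
s = B^a = 37^20 mod 47  (bits of 20 = 10100)
  bit 0 = 1: r = r^2 * 37 mod 47 = 1^2 * 37 = 1*37 = 37
  bit 1 = 0: r = r^2 mod 47 = 37^2 = 6
  bit 2 = 1: r = r^2 * 37 mod 47 = 6^2 * 37 = 36*37 = 16
  bit 3 = 0: r = r^2 mod 47 = 16^2 = 21
  bit 4 = 0: r = r^2 mod 47 = 21^2 = 18
  -> s = B^a = 18

Answer: 12 37 18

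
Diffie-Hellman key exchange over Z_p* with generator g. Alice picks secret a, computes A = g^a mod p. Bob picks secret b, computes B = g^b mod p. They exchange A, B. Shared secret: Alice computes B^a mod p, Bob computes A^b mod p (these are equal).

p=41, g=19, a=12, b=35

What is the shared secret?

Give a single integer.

Answer: 40

Derivation:
A = 19^12 mod 41  (bits of 12 = 1100)
  bit 0 = 1: r = r^2 * 19 mod 41 = 1^2 * 19 = 1*19 = 19
  bit 1 = 1: r = r^2 * 19 mod 41 = 19^2 * 19 = 33*19 = 12
  bit 2 = 0: r = r^2 mod 41 = 12^2 = 21
  bit 3 = 0: r = r^2 mod 41 = 21^2 = 31
  -> A = 31
B = 19^35 mod 41  (bits of 35 = 100011)
  bit 0 = 1: r = r^2 * 19 mod 41 = 1^2 * 19 = 1*19 = 19
  bit 1 = 0: r = r^2 mod 41 = 19^2 = 33
  bit 2 = 0: r = r^2 mod 41 = 33^2 = 23
  bit 3 = 0: r = r^2 mod 41 = 23^2 = 37
  bit 4 = 1: r = r^2 * 19 mod 41 = 37^2 * 19 = 16*19 = 17
  bit 5 = 1: r = r^2 * 19 mod 41 = 17^2 * 19 = 2*19 = 38
  -> B = 38
s = B^a = 38^12 mod 41  (bits of 12 = 1100)
  bit 0 = 1: r = r^2 * 38 mod 41 = 1^2 * 38 = 1*38 = 38
  bit 1 = 1: r = r^2 * 38 mod 41 = 38^2 * 38 = 9*38 = 14
  bit 2 = 0: r = r^2 mod 41 = 14^2 = 32
  bit 3 = 0: r = r^2 mod 41 = 32^2 = 40
  -> s = B^a = 40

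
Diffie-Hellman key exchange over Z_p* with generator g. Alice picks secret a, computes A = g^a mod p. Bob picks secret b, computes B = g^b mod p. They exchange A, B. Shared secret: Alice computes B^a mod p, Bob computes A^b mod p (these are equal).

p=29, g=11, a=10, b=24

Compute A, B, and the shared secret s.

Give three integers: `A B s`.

A = 11^10 mod 29  (bits of 10 = 1010)
  bit 0 = 1: r = r^2 * 11 mod 29 = 1^2 * 11 = 1*11 = 11
  bit 1 = 0: r = r^2 mod 29 = 11^2 = 5
  bit 2 = 1: r = r^2 * 11 mod 29 = 5^2 * 11 = 25*11 = 14
  bit 3 = 0: r = r^2 mod 29 = 14^2 = 22
  -> A = 22
B = 11^24 mod 29  (bits of 24 = 11000)
  bit 0 = 1: r = r^2 * 11 mod 29 = 1^2 * 11 = 1*11 = 11
  bit 1 = 1: r = r^2 * 11 mod 29 = 11^2 * 11 = 5*11 = 26
  bit 2 = 0: r = r^2 mod 29 = 26^2 = 9
  bit 3 = 0: r = r^2 mod 29 = 9^2 = 23
  bit 4 = 0: r = r^2 mod 29 = 23^2 = 7
  -> B = 7
s = B^a = 7^10 mod 29  (bits of 10 = 1010)
  bit 0 = 1: r = r^2 * 7 mod 29 = 1^2 * 7 = 1*7 = 7
  bit 1 = 0: r = r^2 mod 29 = 7^2 = 20
  bit 2 = 1: r = r^2 * 7 mod 29 = 20^2 * 7 = 23*7 = 16
  bit 3 = 0: r = r^2 mod 29 = 16^2 = 24
  -> s = B^a = 24

Answer: 22 7 24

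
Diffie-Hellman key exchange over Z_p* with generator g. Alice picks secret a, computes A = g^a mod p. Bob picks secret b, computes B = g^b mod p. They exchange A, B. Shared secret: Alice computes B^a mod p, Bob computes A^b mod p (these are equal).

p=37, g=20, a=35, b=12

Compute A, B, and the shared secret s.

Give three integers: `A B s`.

Answer: 13 26 10

Derivation:
A = 20^35 mod 37  (bits of 35 = 100011)
  bit 0 = 1: r = r^2 * 20 mod 37 = 1^2 * 20 = 1*20 = 20
  bit 1 = 0: r = r^2 mod 37 = 20^2 = 30
  bit 2 = 0: r = r^2 mod 37 = 30^2 = 12
  bit 3 = 0: r = r^2 mod 37 = 12^2 = 33
  bit 4 = 1: r = r^2 * 20 mod 37 = 33^2 * 20 = 16*20 = 24
  bit 5 = 1: r = r^2 * 20 mod 37 = 24^2 * 20 = 21*20 = 13
  -> A = 13
B = 20^12 mod 37  (bits of 12 = 1100)
  bit 0 = 1: r = r^2 * 20 mod 37 = 1^2 * 20 = 1*20 = 20
  bit 1 = 1: r = r^2 * 20 mod 37 = 20^2 * 20 = 30*20 = 8
  bit 2 = 0: r = r^2 mod 37 = 8^2 = 27
  bit 3 = 0: r = r^2 mod 37 = 27^2 = 26
  -> B = 26
s = B^a = 26^35 mod 37  (bits of 35 = 100011)
  bit 0 = 1: r = r^2 * 26 mod 37 = 1^2 * 26 = 1*26 = 26
  bit 1 = 0: r = r^2 mod 37 = 26^2 = 10
  bit 2 = 0: r = r^2 mod 37 = 10^2 = 26
  bit 3 = 0: r = r^2 mod 37 = 26^2 = 10
  bit 4 = 1: r = r^2 * 26 mod 37 = 10^2 * 26 = 26*26 = 10
  bit 5 = 1: r = r^2 * 26 mod 37 = 10^2 * 26 = 26*26 = 10
  -> s = B^a = 10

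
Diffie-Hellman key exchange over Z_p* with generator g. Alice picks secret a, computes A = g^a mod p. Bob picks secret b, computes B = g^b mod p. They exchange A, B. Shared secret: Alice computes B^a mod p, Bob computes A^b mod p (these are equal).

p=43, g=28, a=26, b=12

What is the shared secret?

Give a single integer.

Answer: 41

Derivation:
A = 28^26 mod 43  (bits of 26 = 11010)
  bit 0 = 1: r = r^2 * 28 mod 43 = 1^2 * 28 = 1*28 = 28
  bit 1 = 1: r = r^2 * 28 mod 43 = 28^2 * 28 = 10*28 = 22
  bit 2 = 0: r = r^2 mod 43 = 22^2 = 11
  bit 3 = 1: r = r^2 * 28 mod 43 = 11^2 * 28 = 35*28 = 34
  bit 4 = 0: r = r^2 mod 43 = 34^2 = 38
  -> A = 38
B = 28^12 mod 43  (bits of 12 = 1100)
  bit 0 = 1: r = r^2 * 28 mod 43 = 1^2 * 28 = 1*28 = 28
  bit 1 = 1: r = r^2 * 28 mod 43 = 28^2 * 28 = 10*28 = 22
  bit 2 = 0: r = r^2 mod 43 = 22^2 = 11
  bit 3 = 0: r = r^2 mod 43 = 11^2 = 35
  -> B = 35
s = B^a = 35^26 mod 43  (bits of 26 = 11010)
  bit 0 = 1: r = r^2 * 35 mod 43 = 1^2 * 35 = 1*35 = 35
  bit 1 = 1: r = r^2 * 35 mod 43 = 35^2 * 35 = 21*35 = 4
  bit 2 = 0: r = r^2 mod 43 = 4^2 = 16
  bit 3 = 1: r = r^2 * 35 mod 43 = 16^2 * 35 = 41*35 = 16
  bit 4 = 0: r = r^2 mod 43 = 16^2 = 41
  -> s = B^a = 41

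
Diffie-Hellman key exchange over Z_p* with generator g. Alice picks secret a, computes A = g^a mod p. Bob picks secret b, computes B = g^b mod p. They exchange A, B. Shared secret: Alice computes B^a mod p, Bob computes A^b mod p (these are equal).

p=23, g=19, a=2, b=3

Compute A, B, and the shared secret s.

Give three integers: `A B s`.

Answer: 16 5 2

Derivation:
A = 19^2 mod 23  (bits of 2 = 10)
  bit 0 = 1: r = r^2 * 19 mod 23 = 1^2 * 19 = 1*19 = 19
  bit 1 = 0: r = r^2 mod 23 = 19^2 = 16
  -> A = 16
B = 19^3 mod 23  (bits of 3 = 11)
  bit 0 = 1: r = r^2 * 19 mod 23 = 1^2 * 19 = 1*19 = 19
  bit 1 = 1: r = r^2 * 19 mod 23 = 19^2 * 19 = 16*19 = 5
  -> B = 5
s = B^a = 5^2 mod 23  (bits of 2 = 10)
  bit 0 = 1: r = r^2 * 5 mod 23 = 1^2 * 5 = 1*5 = 5
  bit 1 = 0: r = r^2 mod 23 = 5^2 = 2
  -> s = B^a = 2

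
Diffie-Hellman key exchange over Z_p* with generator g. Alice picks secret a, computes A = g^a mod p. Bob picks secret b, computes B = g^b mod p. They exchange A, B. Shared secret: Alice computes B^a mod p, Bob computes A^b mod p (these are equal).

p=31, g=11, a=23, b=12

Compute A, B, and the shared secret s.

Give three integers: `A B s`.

A = 11^23 mod 31  (bits of 23 = 10111)
  bit 0 = 1: r = r^2 * 11 mod 31 = 1^2 * 11 = 1*11 = 11
  bit 1 = 0: r = r^2 mod 31 = 11^2 = 28
  bit 2 = 1: r = r^2 * 11 mod 31 = 28^2 * 11 = 9*11 = 6
  bit 3 = 1: r = r^2 * 11 mod 31 = 6^2 * 11 = 5*11 = 24
  bit 4 = 1: r = r^2 * 11 mod 31 = 24^2 * 11 = 18*11 = 12
  -> A = 12
B = 11^12 mod 31  (bits of 12 = 1100)
  bit 0 = 1: r = r^2 * 11 mod 31 = 1^2 * 11 = 1*11 = 11
  bit 1 = 1: r = r^2 * 11 mod 31 = 11^2 * 11 = 28*11 = 29
  bit 2 = 0: r = r^2 mod 31 = 29^2 = 4
  bit 3 = 0: r = r^2 mod 31 = 4^2 = 16
  -> B = 16
s = B^a = 16^23 mod 31  (bits of 23 = 10111)
  bit 0 = 1: r = r^2 * 16 mod 31 = 1^2 * 16 = 1*16 = 16
  bit 1 = 0: r = r^2 mod 31 = 16^2 = 8
  bit 2 = 1: r = r^2 * 16 mod 31 = 8^2 * 16 = 2*16 = 1
  bit 3 = 1: r = r^2 * 16 mod 31 = 1^2 * 16 = 1*16 = 16
  bit 4 = 1: r = r^2 * 16 mod 31 = 16^2 * 16 = 8*16 = 4
  -> s = B^a = 4

Answer: 12 16 4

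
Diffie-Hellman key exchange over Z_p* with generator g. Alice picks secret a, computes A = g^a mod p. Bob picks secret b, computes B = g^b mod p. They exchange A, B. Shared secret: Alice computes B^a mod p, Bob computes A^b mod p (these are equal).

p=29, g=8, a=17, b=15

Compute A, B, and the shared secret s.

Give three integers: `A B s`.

Answer: 10 21 19

Derivation:
A = 8^17 mod 29  (bits of 17 = 10001)
  bit 0 = 1: r = r^2 * 8 mod 29 = 1^2 * 8 = 1*8 = 8
  bit 1 = 0: r = r^2 mod 29 = 8^2 = 6
  bit 2 = 0: r = r^2 mod 29 = 6^2 = 7
  bit 3 = 0: r = r^2 mod 29 = 7^2 = 20
  bit 4 = 1: r = r^2 * 8 mod 29 = 20^2 * 8 = 23*8 = 10
  -> A = 10
B = 8^15 mod 29  (bits of 15 = 1111)
  bit 0 = 1: r = r^2 * 8 mod 29 = 1^2 * 8 = 1*8 = 8
  bit 1 = 1: r = r^2 * 8 mod 29 = 8^2 * 8 = 6*8 = 19
  bit 2 = 1: r = r^2 * 8 mod 29 = 19^2 * 8 = 13*8 = 17
  bit 3 = 1: r = r^2 * 8 mod 29 = 17^2 * 8 = 28*8 = 21
  -> B = 21
s = B^a = 21^17 mod 29  (bits of 17 = 10001)
  bit 0 = 1: r = r^2 * 21 mod 29 = 1^2 * 21 = 1*21 = 21
  bit 1 = 0: r = r^2 mod 29 = 21^2 = 6
  bit 2 = 0: r = r^2 mod 29 = 6^2 = 7
  bit 3 = 0: r = r^2 mod 29 = 7^2 = 20
  bit 4 = 1: r = r^2 * 21 mod 29 = 20^2 * 21 = 23*21 = 19
  -> s = B^a = 19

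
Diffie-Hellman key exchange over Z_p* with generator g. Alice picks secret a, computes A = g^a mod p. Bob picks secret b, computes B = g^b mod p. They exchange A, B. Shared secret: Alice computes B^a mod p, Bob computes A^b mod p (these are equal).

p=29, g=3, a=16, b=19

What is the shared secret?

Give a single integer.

A = 3^16 mod 29  (bits of 16 = 10000)
  bit 0 = 1: r = r^2 * 3 mod 29 = 1^2 * 3 = 1*3 = 3
  bit 1 = 0: r = r^2 mod 29 = 3^2 = 9
  bit 2 = 0: r = r^2 mod 29 = 9^2 = 23
  bit 3 = 0: r = r^2 mod 29 = 23^2 = 7
  bit 4 = 0: r = r^2 mod 29 = 7^2 = 20
  -> A = 20
B = 3^19 mod 29  (bits of 19 = 10011)
  bit 0 = 1: r = r^2 * 3 mod 29 = 1^2 * 3 = 1*3 = 3
  bit 1 = 0: r = r^2 mod 29 = 3^2 = 9
  bit 2 = 0: r = r^2 mod 29 = 9^2 = 23
  bit 3 = 1: r = r^2 * 3 mod 29 = 23^2 * 3 = 7*3 = 21
  bit 4 = 1: r = r^2 * 3 mod 29 = 21^2 * 3 = 6*3 = 18
  -> B = 18
s = B^a = 18^16 mod 29  (bits of 16 = 10000)
  bit 0 = 1: r = r^2 * 18 mod 29 = 1^2 * 18 = 1*18 = 18
  bit 1 = 0: r = r^2 mod 29 = 18^2 = 5
  bit 2 = 0: r = r^2 mod 29 = 5^2 = 25
  bit 3 = 0: r = r^2 mod 29 = 25^2 = 16
  bit 4 = 0: r = r^2 mod 29 = 16^2 = 24
  -> s = B^a = 24

Answer: 24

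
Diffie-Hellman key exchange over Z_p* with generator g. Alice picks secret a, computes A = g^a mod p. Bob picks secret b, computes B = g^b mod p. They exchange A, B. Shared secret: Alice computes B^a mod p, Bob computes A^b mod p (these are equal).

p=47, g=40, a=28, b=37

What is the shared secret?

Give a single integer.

Answer: 7

Derivation:
A = 40^28 mod 47  (bits of 28 = 11100)
  bit 0 = 1: r = r^2 * 40 mod 47 = 1^2 * 40 = 1*40 = 40
  bit 1 = 1: r = r^2 * 40 mod 47 = 40^2 * 40 = 2*40 = 33
  bit 2 = 1: r = r^2 * 40 mod 47 = 33^2 * 40 = 8*40 = 38
  bit 3 = 0: r = r^2 mod 47 = 38^2 = 34
  bit 4 = 0: r = r^2 mod 47 = 34^2 = 28
  -> A = 28
B = 40^37 mod 47  (bits of 37 = 100101)
  bit 0 = 1: r = r^2 * 40 mod 47 = 1^2 * 40 = 1*40 = 40
  bit 1 = 0: r = r^2 mod 47 = 40^2 = 2
  bit 2 = 0: r = r^2 mod 47 = 2^2 = 4
  bit 3 = 1: r = r^2 * 40 mod 47 = 4^2 * 40 = 16*40 = 29
  bit 4 = 0: r = r^2 mod 47 = 29^2 = 42
  bit 5 = 1: r = r^2 * 40 mod 47 = 42^2 * 40 = 25*40 = 13
  -> B = 13
s = B^a = 13^28 mod 47  (bits of 28 = 11100)
  bit 0 = 1: r = r^2 * 13 mod 47 = 1^2 * 13 = 1*13 = 13
  bit 1 = 1: r = r^2 * 13 mod 47 = 13^2 * 13 = 28*13 = 35
  bit 2 = 1: r = r^2 * 13 mod 47 = 35^2 * 13 = 3*13 = 39
  bit 3 = 0: r = r^2 mod 47 = 39^2 = 17
  bit 4 = 0: r = r^2 mod 47 = 17^2 = 7
  -> s = B^a = 7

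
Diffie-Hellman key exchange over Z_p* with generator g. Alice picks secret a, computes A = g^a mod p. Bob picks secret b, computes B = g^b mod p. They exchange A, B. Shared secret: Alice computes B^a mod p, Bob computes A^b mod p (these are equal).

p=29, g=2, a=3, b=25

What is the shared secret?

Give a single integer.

Answer: 26

Derivation:
A = 2^3 mod 29  (bits of 3 = 11)
  bit 0 = 1: r = r^2 * 2 mod 29 = 1^2 * 2 = 1*2 = 2
  bit 1 = 1: r = r^2 * 2 mod 29 = 2^2 * 2 = 4*2 = 8
  -> A = 8
B = 2^25 mod 29  (bits of 25 = 11001)
  bit 0 = 1: r = r^2 * 2 mod 29 = 1^2 * 2 = 1*2 = 2
  bit 1 = 1: r = r^2 * 2 mod 29 = 2^2 * 2 = 4*2 = 8
  bit 2 = 0: r = r^2 mod 29 = 8^2 = 6
  bit 3 = 0: r = r^2 mod 29 = 6^2 = 7
  bit 4 = 1: r = r^2 * 2 mod 29 = 7^2 * 2 = 20*2 = 11
  -> B = 11
s = B^a = 11^3 mod 29  (bits of 3 = 11)
  bit 0 = 1: r = r^2 * 11 mod 29 = 1^2 * 11 = 1*11 = 11
  bit 1 = 1: r = r^2 * 11 mod 29 = 11^2 * 11 = 5*11 = 26
  -> s = B^a = 26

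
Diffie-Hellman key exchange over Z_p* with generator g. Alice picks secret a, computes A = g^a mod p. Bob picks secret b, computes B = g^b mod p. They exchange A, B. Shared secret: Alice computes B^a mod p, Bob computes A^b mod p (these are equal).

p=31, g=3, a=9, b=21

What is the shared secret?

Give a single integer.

A = 3^9 mod 31  (bits of 9 = 1001)
  bit 0 = 1: r = r^2 * 3 mod 31 = 1^2 * 3 = 1*3 = 3
  bit 1 = 0: r = r^2 mod 31 = 3^2 = 9
  bit 2 = 0: r = r^2 mod 31 = 9^2 = 19
  bit 3 = 1: r = r^2 * 3 mod 31 = 19^2 * 3 = 20*3 = 29
  -> A = 29
B = 3^21 mod 31  (bits of 21 = 10101)
  bit 0 = 1: r = r^2 * 3 mod 31 = 1^2 * 3 = 1*3 = 3
  bit 1 = 0: r = r^2 mod 31 = 3^2 = 9
  bit 2 = 1: r = r^2 * 3 mod 31 = 9^2 * 3 = 19*3 = 26
  bit 3 = 0: r = r^2 mod 31 = 26^2 = 25
  bit 4 = 1: r = r^2 * 3 mod 31 = 25^2 * 3 = 5*3 = 15
  -> B = 15
s = B^a = 15^9 mod 31  (bits of 9 = 1001)
  bit 0 = 1: r = r^2 * 15 mod 31 = 1^2 * 15 = 1*15 = 15
  bit 1 = 0: r = r^2 mod 31 = 15^2 = 8
  bit 2 = 0: r = r^2 mod 31 = 8^2 = 2
  bit 3 = 1: r = r^2 * 15 mod 31 = 2^2 * 15 = 4*15 = 29
  -> s = B^a = 29

Answer: 29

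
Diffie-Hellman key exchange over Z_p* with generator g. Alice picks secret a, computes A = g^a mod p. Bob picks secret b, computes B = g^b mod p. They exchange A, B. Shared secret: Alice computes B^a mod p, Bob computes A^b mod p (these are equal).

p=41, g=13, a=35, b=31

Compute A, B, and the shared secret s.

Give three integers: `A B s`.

Answer: 27 6 38

Derivation:
A = 13^35 mod 41  (bits of 35 = 100011)
  bit 0 = 1: r = r^2 * 13 mod 41 = 1^2 * 13 = 1*13 = 13
  bit 1 = 0: r = r^2 mod 41 = 13^2 = 5
  bit 2 = 0: r = r^2 mod 41 = 5^2 = 25
  bit 3 = 0: r = r^2 mod 41 = 25^2 = 10
  bit 4 = 1: r = r^2 * 13 mod 41 = 10^2 * 13 = 18*13 = 29
  bit 5 = 1: r = r^2 * 13 mod 41 = 29^2 * 13 = 21*13 = 27
  -> A = 27
B = 13^31 mod 41  (bits of 31 = 11111)
  bit 0 = 1: r = r^2 * 13 mod 41 = 1^2 * 13 = 1*13 = 13
  bit 1 = 1: r = r^2 * 13 mod 41 = 13^2 * 13 = 5*13 = 24
  bit 2 = 1: r = r^2 * 13 mod 41 = 24^2 * 13 = 2*13 = 26
  bit 3 = 1: r = r^2 * 13 mod 41 = 26^2 * 13 = 20*13 = 14
  bit 4 = 1: r = r^2 * 13 mod 41 = 14^2 * 13 = 32*13 = 6
  -> B = 6
s = B^a = 6^35 mod 41  (bits of 35 = 100011)
  bit 0 = 1: r = r^2 * 6 mod 41 = 1^2 * 6 = 1*6 = 6
  bit 1 = 0: r = r^2 mod 41 = 6^2 = 36
  bit 2 = 0: r = r^2 mod 41 = 36^2 = 25
  bit 3 = 0: r = r^2 mod 41 = 25^2 = 10
  bit 4 = 1: r = r^2 * 6 mod 41 = 10^2 * 6 = 18*6 = 26
  bit 5 = 1: r = r^2 * 6 mod 41 = 26^2 * 6 = 20*6 = 38
  -> s = B^a = 38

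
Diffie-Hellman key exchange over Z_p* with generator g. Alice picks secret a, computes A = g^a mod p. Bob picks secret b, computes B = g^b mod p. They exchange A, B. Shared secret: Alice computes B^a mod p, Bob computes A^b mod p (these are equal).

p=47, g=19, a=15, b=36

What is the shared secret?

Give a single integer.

A = 19^15 mod 47  (bits of 15 = 1111)
  bit 0 = 1: r = r^2 * 19 mod 47 = 1^2 * 19 = 1*19 = 19
  bit 1 = 1: r = r^2 * 19 mod 47 = 19^2 * 19 = 32*19 = 44
  bit 2 = 1: r = r^2 * 19 mod 47 = 44^2 * 19 = 9*19 = 30
  bit 3 = 1: r = r^2 * 19 mod 47 = 30^2 * 19 = 7*19 = 39
  -> A = 39
B = 19^36 mod 47  (bits of 36 = 100100)
  bit 0 = 1: r = r^2 * 19 mod 47 = 1^2 * 19 = 1*19 = 19
  bit 1 = 0: r = r^2 mod 47 = 19^2 = 32
  bit 2 = 0: r = r^2 mod 47 = 32^2 = 37
  bit 3 = 1: r = r^2 * 19 mod 47 = 37^2 * 19 = 6*19 = 20
  bit 4 = 0: r = r^2 mod 47 = 20^2 = 24
  bit 5 = 0: r = r^2 mod 47 = 24^2 = 12
  -> B = 12
s = B^a = 12^15 mod 47  (bits of 15 = 1111)
  bit 0 = 1: r = r^2 * 12 mod 47 = 1^2 * 12 = 1*12 = 12
  bit 1 = 1: r = r^2 * 12 mod 47 = 12^2 * 12 = 3*12 = 36
  bit 2 = 1: r = r^2 * 12 mod 47 = 36^2 * 12 = 27*12 = 42
  bit 3 = 1: r = r^2 * 12 mod 47 = 42^2 * 12 = 25*12 = 18
  -> s = B^a = 18

Answer: 18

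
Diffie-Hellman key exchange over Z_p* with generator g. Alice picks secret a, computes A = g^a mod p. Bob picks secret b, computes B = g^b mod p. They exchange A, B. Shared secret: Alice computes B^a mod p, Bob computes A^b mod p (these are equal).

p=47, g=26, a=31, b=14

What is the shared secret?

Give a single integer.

Answer: 24

Derivation:
A = 26^31 mod 47  (bits of 31 = 11111)
  bit 0 = 1: r = r^2 * 26 mod 47 = 1^2 * 26 = 1*26 = 26
  bit 1 = 1: r = r^2 * 26 mod 47 = 26^2 * 26 = 18*26 = 45
  bit 2 = 1: r = r^2 * 26 mod 47 = 45^2 * 26 = 4*26 = 10
  bit 3 = 1: r = r^2 * 26 mod 47 = 10^2 * 26 = 6*26 = 15
  bit 4 = 1: r = r^2 * 26 mod 47 = 15^2 * 26 = 37*26 = 22
  -> A = 22
B = 26^14 mod 47  (bits of 14 = 1110)
  bit 0 = 1: r = r^2 * 26 mod 47 = 1^2 * 26 = 1*26 = 26
  bit 1 = 1: r = r^2 * 26 mod 47 = 26^2 * 26 = 18*26 = 45
  bit 2 = 1: r = r^2 * 26 mod 47 = 45^2 * 26 = 4*26 = 10
  bit 3 = 0: r = r^2 mod 47 = 10^2 = 6
  -> B = 6
s = B^a = 6^31 mod 47  (bits of 31 = 11111)
  bit 0 = 1: r = r^2 * 6 mod 47 = 1^2 * 6 = 1*6 = 6
  bit 1 = 1: r = r^2 * 6 mod 47 = 6^2 * 6 = 36*6 = 28
  bit 2 = 1: r = r^2 * 6 mod 47 = 28^2 * 6 = 32*6 = 4
  bit 3 = 1: r = r^2 * 6 mod 47 = 4^2 * 6 = 16*6 = 2
  bit 4 = 1: r = r^2 * 6 mod 47 = 2^2 * 6 = 4*6 = 24
  -> s = B^a = 24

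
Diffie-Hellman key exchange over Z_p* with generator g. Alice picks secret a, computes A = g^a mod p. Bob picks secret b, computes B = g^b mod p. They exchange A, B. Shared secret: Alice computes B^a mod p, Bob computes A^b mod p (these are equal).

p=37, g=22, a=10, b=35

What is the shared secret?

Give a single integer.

A = 22^10 mod 37  (bits of 10 = 1010)
  bit 0 = 1: r = r^2 * 22 mod 37 = 1^2 * 22 = 1*22 = 22
  bit 1 = 0: r = r^2 mod 37 = 22^2 = 3
  bit 2 = 1: r = r^2 * 22 mod 37 = 3^2 * 22 = 9*22 = 13
  bit 3 = 0: r = r^2 mod 37 = 13^2 = 21
  -> A = 21
B = 22^35 mod 37  (bits of 35 = 100011)
  bit 0 = 1: r = r^2 * 22 mod 37 = 1^2 * 22 = 1*22 = 22
  bit 1 = 0: r = r^2 mod 37 = 22^2 = 3
  bit 2 = 0: r = r^2 mod 37 = 3^2 = 9
  bit 3 = 0: r = r^2 mod 37 = 9^2 = 7
  bit 4 = 1: r = r^2 * 22 mod 37 = 7^2 * 22 = 12*22 = 5
  bit 5 = 1: r = r^2 * 22 mod 37 = 5^2 * 22 = 25*22 = 32
  -> B = 32
s = B^a = 32^10 mod 37  (bits of 10 = 1010)
  bit 0 = 1: r = r^2 * 32 mod 37 = 1^2 * 32 = 1*32 = 32
  bit 1 = 0: r = r^2 mod 37 = 32^2 = 25
  bit 2 = 1: r = r^2 * 32 mod 37 = 25^2 * 32 = 33*32 = 20
  bit 3 = 0: r = r^2 mod 37 = 20^2 = 30
  -> s = B^a = 30

Answer: 30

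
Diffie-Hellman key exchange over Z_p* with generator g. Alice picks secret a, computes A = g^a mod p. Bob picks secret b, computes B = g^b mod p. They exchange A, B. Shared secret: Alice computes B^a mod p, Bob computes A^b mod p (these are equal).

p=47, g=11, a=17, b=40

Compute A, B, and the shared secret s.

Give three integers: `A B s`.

A = 11^17 mod 47  (bits of 17 = 10001)
  bit 0 = 1: r = r^2 * 11 mod 47 = 1^2 * 11 = 1*11 = 11
  bit 1 = 0: r = r^2 mod 47 = 11^2 = 27
  bit 2 = 0: r = r^2 mod 47 = 27^2 = 24
  bit 3 = 0: r = r^2 mod 47 = 24^2 = 12
  bit 4 = 1: r = r^2 * 11 mod 47 = 12^2 * 11 = 3*11 = 33
  -> A = 33
B = 11^40 mod 47  (bits of 40 = 101000)
  bit 0 = 1: r = r^2 * 11 mod 47 = 1^2 * 11 = 1*11 = 11
  bit 1 = 0: r = r^2 mod 47 = 11^2 = 27
  bit 2 = 1: r = r^2 * 11 mod 47 = 27^2 * 11 = 24*11 = 29
  bit 3 = 0: r = r^2 mod 47 = 29^2 = 42
  bit 4 = 0: r = r^2 mod 47 = 42^2 = 25
  bit 5 = 0: r = r^2 mod 47 = 25^2 = 14
  -> B = 14
s = B^a = 14^17 mod 47  (bits of 17 = 10001)
  bit 0 = 1: r = r^2 * 14 mod 47 = 1^2 * 14 = 1*14 = 14
  bit 1 = 0: r = r^2 mod 47 = 14^2 = 8
  bit 2 = 0: r = r^2 mod 47 = 8^2 = 17
  bit 3 = 0: r = r^2 mod 47 = 17^2 = 7
  bit 4 = 1: r = r^2 * 14 mod 47 = 7^2 * 14 = 2*14 = 28
  -> s = B^a = 28

Answer: 33 14 28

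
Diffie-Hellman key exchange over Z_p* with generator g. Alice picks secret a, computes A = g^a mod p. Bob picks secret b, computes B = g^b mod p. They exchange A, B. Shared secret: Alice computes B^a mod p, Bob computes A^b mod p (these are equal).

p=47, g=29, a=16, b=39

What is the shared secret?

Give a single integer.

Answer: 4

Derivation:
A = 29^16 mod 47  (bits of 16 = 10000)
  bit 0 = 1: r = r^2 * 29 mod 47 = 1^2 * 29 = 1*29 = 29
  bit 1 = 0: r = r^2 mod 47 = 29^2 = 42
  bit 2 = 0: r = r^2 mod 47 = 42^2 = 25
  bit 3 = 0: r = r^2 mod 47 = 25^2 = 14
  bit 4 = 0: r = r^2 mod 47 = 14^2 = 8
  -> A = 8
B = 29^39 mod 47  (bits of 39 = 100111)
  bit 0 = 1: r = r^2 * 29 mod 47 = 1^2 * 29 = 1*29 = 29
  bit 1 = 0: r = r^2 mod 47 = 29^2 = 42
  bit 2 = 0: r = r^2 mod 47 = 42^2 = 25
  bit 3 = 1: r = r^2 * 29 mod 47 = 25^2 * 29 = 14*29 = 30
  bit 4 = 1: r = r^2 * 29 mod 47 = 30^2 * 29 = 7*29 = 15
  bit 5 = 1: r = r^2 * 29 mod 47 = 15^2 * 29 = 37*29 = 39
  -> B = 39
s = B^a = 39^16 mod 47  (bits of 16 = 10000)
  bit 0 = 1: r = r^2 * 39 mod 47 = 1^2 * 39 = 1*39 = 39
  bit 1 = 0: r = r^2 mod 47 = 39^2 = 17
  bit 2 = 0: r = r^2 mod 47 = 17^2 = 7
  bit 3 = 0: r = r^2 mod 47 = 7^2 = 2
  bit 4 = 0: r = r^2 mod 47 = 2^2 = 4
  -> s = B^a = 4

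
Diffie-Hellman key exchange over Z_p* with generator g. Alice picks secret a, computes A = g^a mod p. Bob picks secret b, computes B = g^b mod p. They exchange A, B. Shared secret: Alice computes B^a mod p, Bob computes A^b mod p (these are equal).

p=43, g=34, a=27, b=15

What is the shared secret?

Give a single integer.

A = 34^27 mod 43  (bits of 27 = 11011)
  bit 0 = 1: r = r^2 * 34 mod 43 = 1^2 * 34 = 1*34 = 34
  bit 1 = 1: r = r^2 * 34 mod 43 = 34^2 * 34 = 38*34 = 2
  bit 2 = 0: r = r^2 mod 43 = 2^2 = 4
  bit 3 = 1: r = r^2 * 34 mod 43 = 4^2 * 34 = 16*34 = 28
  bit 4 = 1: r = r^2 * 34 mod 43 = 28^2 * 34 = 10*34 = 39
  -> A = 39
B = 34^15 mod 43  (bits of 15 = 1111)
  bit 0 = 1: r = r^2 * 34 mod 43 = 1^2 * 34 = 1*34 = 34
  bit 1 = 1: r = r^2 * 34 mod 43 = 34^2 * 34 = 38*34 = 2
  bit 2 = 1: r = r^2 * 34 mod 43 = 2^2 * 34 = 4*34 = 7
  bit 3 = 1: r = r^2 * 34 mod 43 = 7^2 * 34 = 6*34 = 32
  -> B = 32
s = B^a = 32^27 mod 43  (bits of 27 = 11011)
  bit 0 = 1: r = r^2 * 32 mod 43 = 1^2 * 32 = 1*32 = 32
  bit 1 = 1: r = r^2 * 32 mod 43 = 32^2 * 32 = 35*32 = 2
  bit 2 = 0: r = r^2 mod 43 = 2^2 = 4
  bit 3 = 1: r = r^2 * 32 mod 43 = 4^2 * 32 = 16*32 = 39
  bit 4 = 1: r = r^2 * 32 mod 43 = 39^2 * 32 = 16*32 = 39
  -> s = B^a = 39

Answer: 39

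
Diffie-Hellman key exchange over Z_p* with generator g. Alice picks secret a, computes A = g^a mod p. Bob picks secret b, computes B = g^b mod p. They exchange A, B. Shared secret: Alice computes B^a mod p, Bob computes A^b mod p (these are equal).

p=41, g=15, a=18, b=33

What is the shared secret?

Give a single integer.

A = 15^18 mod 41  (bits of 18 = 10010)
  bit 0 = 1: r = r^2 * 15 mod 41 = 1^2 * 15 = 1*15 = 15
  bit 1 = 0: r = r^2 mod 41 = 15^2 = 20
  bit 2 = 0: r = r^2 mod 41 = 20^2 = 31
  bit 3 = 1: r = r^2 * 15 mod 41 = 31^2 * 15 = 18*15 = 24
  bit 4 = 0: r = r^2 mod 41 = 24^2 = 2
  -> A = 2
B = 15^33 mod 41  (bits of 33 = 100001)
  bit 0 = 1: r = r^2 * 15 mod 41 = 1^2 * 15 = 1*15 = 15
  bit 1 = 0: r = r^2 mod 41 = 15^2 = 20
  bit 2 = 0: r = r^2 mod 41 = 20^2 = 31
  bit 3 = 0: r = r^2 mod 41 = 31^2 = 18
  bit 4 = 0: r = r^2 mod 41 = 18^2 = 37
  bit 5 = 1: r = r^2 * 15 mod 41 = 37^2 * 15 = 16*15 = 35
  -> B = 35
s = B^a = 35^18 mod 41  (bits of 18 = 10010)
  bit 0 = 1: r = r^2 * 35 mod 41 = 1^2 * 35 = 1*35 = 35
  bit 1 = 0: r = r^2 mod 41 = 35^2 = 36
  bit 2 = 0: r = r^2 mod 41 = 36^2 = 25
  bit 3 = 1: r = r^2 * 35 mod 41 = 25^2 * 35 = 10*35 = 22
  bit 4 = 0: r = r^2 mod 41 = 22^2 = 33
  -> s = B^a = 33

Answer: 33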